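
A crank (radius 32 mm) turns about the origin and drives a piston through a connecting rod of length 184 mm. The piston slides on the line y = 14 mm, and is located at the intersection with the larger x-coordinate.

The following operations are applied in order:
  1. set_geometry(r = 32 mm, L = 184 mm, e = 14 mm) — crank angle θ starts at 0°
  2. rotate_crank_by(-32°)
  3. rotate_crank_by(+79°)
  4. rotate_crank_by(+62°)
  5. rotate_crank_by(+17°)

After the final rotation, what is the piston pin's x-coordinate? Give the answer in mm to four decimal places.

164.8064

set_geometry: r = 32 mm, L = 184 mm, e = 14 mm; θ ← 0°
rotate_crank_by(-32°): θ ← 0° -32° = -32°
rotate_crank_by(+79°): θ ← -32° +79° = 47°
rotate_crank_by(+62°): θ ← 47° +62° = 109°
rotate_crank_by(+17°): θ ← 109° +17° = 126°
crank pin P = (r cos θ, r sin θ) = (-18.809128, 25.888544)
h = r sin θ − e = 25.888544 − 14 = 11.888544
x = r cos θ + √(L² − h²) = -18.809128 + √(33856.0 − 141.3375) = -18.809128 + 183.615529 = 164.806401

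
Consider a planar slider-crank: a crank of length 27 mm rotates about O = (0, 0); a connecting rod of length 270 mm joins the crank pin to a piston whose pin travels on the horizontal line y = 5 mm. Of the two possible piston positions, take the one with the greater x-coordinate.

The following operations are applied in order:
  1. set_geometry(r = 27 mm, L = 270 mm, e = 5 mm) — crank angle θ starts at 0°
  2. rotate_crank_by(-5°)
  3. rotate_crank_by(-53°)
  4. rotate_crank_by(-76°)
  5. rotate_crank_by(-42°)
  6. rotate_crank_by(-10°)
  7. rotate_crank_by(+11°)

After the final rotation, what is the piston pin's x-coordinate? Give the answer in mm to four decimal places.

set_geometry: r = 27 mm, L = 270 mm, e = 5 mm; θ ← 0°
rotate_crank_by(-5°): θ ← 0° -5° = -5°
rotate_crank_by(-53°): θ ← -5° -53° = -58°
rotate_crank_by(-76°): θ ← -58° -76° = -134°
rotate_crank_by(-42°): θ ← -134° -42° = -176°
rotate_crank_by(-10°): θ ← -176° -10° = -186°
rotate_crank_by(+11°): θ ← -186° +11° = -175°
crank pin P = (r cos θ, r sin θ) = (-26.897257, -2.353205)
h = r sin θ − e = -2.353205 − 5 = -7.353205
x = r cos θ + √(L² − h²) = -26.897257 + √(72900.0 − 54.0696) = -26.897257 + 269.899852 = 243.002596

243.0026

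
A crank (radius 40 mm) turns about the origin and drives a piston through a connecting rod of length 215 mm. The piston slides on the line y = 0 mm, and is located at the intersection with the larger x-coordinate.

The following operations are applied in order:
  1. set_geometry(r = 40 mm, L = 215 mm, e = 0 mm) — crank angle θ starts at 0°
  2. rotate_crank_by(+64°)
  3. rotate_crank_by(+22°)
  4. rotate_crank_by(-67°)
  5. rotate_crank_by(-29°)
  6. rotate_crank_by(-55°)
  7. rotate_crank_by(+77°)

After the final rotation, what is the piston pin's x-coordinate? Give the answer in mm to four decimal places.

253.9650

set_geometry: r = 40 mm, L = 215 mm, e = 0 mm; θ ← 0°
rotate_crank_by(+64°): θ ← 0° +64° = 64°
rotate_crank_by(+22°): θ ← 64° +22° = 86°
rotate_crank_by(-67°): θ ← 86° -67° = 19°
rotate_crank_by(-29°): θ ← 19° -29° = -10°
rotate_crank_by(-55°): θ ← -10° -55° = -65°
rotate_crank_by(+77°): θ ← -65° +77° = 12°
crank pin P = (r cos θ, r sin θ) = (39.125904, 8.316468)
h = r sin θ − e = 8.316468 − 0 = 8.316468
x = r cos θ + √(L² − h²) = 39.125904 + √(46225.0 − 69.1636) = 39.125904 + 214.839094 = 253.964998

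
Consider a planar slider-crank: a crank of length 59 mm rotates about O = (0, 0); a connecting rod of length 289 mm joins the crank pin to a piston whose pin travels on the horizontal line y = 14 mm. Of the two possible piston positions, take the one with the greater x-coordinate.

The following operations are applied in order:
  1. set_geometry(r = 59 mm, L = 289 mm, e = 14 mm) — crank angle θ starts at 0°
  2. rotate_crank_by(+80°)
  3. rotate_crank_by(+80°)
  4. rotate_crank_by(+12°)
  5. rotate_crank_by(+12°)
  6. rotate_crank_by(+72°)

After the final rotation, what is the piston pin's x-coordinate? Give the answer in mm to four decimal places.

265.8066

set_geometry: r = 59 mm, L = 289 mm, e = 14 mm; θ ← 0°
rotate_crank_by(+80°): θ ← 0° +80° = 80°
rotate_crank_by(+80°): θ ← 80° +80° = 160°
rotate_crank_by(+12°): θ ← 160° +12° = 172°
rotate_crank_by(+12°): θ ← 172° +12° = 184°
rotate_crank_by(+72°): θ ← 184° +72° = 256°
crank pin P = (r cos θ, r sin θ) = (-14.273392, -57.247448)
h = r sin θ − e = -57.247448 − 14 = -71.247448
x = r cos θ + √(L² − h²) = -14.273392 + √(83521.0 − 5076.1988) = -14.273392 + 280.079991 = 265.806599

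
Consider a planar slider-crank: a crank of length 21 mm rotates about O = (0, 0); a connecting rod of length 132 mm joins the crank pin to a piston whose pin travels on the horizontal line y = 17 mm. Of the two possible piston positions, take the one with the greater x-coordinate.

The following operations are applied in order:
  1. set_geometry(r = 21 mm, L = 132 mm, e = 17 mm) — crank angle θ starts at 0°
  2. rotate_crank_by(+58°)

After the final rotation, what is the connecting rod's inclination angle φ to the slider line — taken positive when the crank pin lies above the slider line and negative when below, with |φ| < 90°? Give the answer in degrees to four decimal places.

0.3512

set_geometry: r = 21 mm, L = 132 mm, e = 17 mm; θ ← 0°
rotate_crank_by(+58°): θ ← 0° +58° = 58°
crank pin P = (r cos θ, r sin θ) = (11.128305, 17.809010)
h = r sin θ − e = 17.809010 − 17 = 0.809010
sin φ = h / L = 0.809010 / 132 = 0.00612886
φ = arcsin(0.00612886) = 0.351160°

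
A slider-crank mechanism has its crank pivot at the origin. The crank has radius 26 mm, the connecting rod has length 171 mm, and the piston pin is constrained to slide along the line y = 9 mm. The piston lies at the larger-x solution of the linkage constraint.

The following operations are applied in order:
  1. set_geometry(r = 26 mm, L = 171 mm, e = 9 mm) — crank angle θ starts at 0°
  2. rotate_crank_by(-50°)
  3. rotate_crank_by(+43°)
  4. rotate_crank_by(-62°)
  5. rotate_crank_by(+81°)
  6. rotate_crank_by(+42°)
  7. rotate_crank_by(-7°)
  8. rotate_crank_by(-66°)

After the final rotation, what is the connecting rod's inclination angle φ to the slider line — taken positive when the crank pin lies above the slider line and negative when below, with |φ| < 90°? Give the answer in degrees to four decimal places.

-5.8620

set_geometry: r = 26 mm, L = 171 mm, e = 9 mm; θ ← 0°
rotate_crank_by(-50°): θ ← 0° -50° = -50°
rotate_crank_by(+43°): θ ← -50° +43° = -7°
rotate_crank_by(-62°): θ ← -7° -62° = -69°
rotate_crank_by(+81°): θ ← -69° +81° = 12°
rotate_crank_by(+42°): θ ← 12° +42° = 54°
rotate_crank_by(-7°): θ ← 54° -7° = 47°
rotate_crank_by(-66°): θ ← 47° -66° = -19°
crank pin P = (r cos θ, r sin θ) = (24.583483, -8.464772)
h = r sin θ − e = -8.464772 − 9 = -17.464772
sin φ = h / L = -17.464772 / 171 = -0.10213317
φ = arcsin(-0.10213317) = -5.862021°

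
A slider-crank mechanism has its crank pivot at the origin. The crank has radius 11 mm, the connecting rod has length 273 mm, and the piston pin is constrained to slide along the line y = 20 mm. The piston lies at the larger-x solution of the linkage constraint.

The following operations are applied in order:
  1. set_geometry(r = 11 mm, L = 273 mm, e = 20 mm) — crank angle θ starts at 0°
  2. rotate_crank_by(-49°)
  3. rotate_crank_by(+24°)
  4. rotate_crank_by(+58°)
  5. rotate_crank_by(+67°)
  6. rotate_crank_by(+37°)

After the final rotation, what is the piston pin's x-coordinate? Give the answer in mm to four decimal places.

set_geometry: r = 11 mm, L = 273 mm, e = 20 mm; θ ← 0°
rotate_crank_by(-49°): θ ← 0° -49° = -49°
rotate_crank_by(+24°): θ ← -49° +24° = -25°
rotate_crank_by(+58°): θ ← -25° +58° = 33°
rotate_crank_by(+67°): θ ← 33° +67° = 100°
rotate_crank_by(+37°): θ ← 100° +37° = 137°
crank pin P = (r cos θ, r sin θ) = (-8.044891, 7.501982)
h = r sin θ − e = 7.501982 − 20 = -12.498018
x = r cos θ + √(L² − h²) = -8.044891 + √(74529.0 − 156.2005) = -8.044891 + 272.713769 = 264.668878

264.6689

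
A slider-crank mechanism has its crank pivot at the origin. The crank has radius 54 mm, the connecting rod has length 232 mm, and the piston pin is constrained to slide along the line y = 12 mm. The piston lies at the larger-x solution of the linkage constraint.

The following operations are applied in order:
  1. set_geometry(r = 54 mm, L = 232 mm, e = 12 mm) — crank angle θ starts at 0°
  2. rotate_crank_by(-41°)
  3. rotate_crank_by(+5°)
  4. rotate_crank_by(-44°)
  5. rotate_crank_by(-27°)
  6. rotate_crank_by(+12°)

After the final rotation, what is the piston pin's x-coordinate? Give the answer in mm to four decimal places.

217.7685

set_geometry: r = 54 mm, L = 232 mm, e = 12 mm; θ ← 0°
rotate_crank_by(-41°): θ ← 0° -41° = -41°
rotate_crank_by(+5°): θ ← -41° +5° = -36°
rotate_crank_by(-44°): θ ← -36° -44° = -80°
rotate_crank_by(-27°): θ ← -80° -27° = -107°
rotate_crank_by(+12°): θ ← -107° +12° = -95°
crank pin P = (r cos θ, r sin θ) = (-4.706410, -53.794514)
h = r sin θ − e = -53.794514 − 12 = -65.794514
x = r cos θ + √(L² − h²) = -4.706410 + √(53824.0 − 4328.9180) = -4.706410 + 222.474902 = 217.768492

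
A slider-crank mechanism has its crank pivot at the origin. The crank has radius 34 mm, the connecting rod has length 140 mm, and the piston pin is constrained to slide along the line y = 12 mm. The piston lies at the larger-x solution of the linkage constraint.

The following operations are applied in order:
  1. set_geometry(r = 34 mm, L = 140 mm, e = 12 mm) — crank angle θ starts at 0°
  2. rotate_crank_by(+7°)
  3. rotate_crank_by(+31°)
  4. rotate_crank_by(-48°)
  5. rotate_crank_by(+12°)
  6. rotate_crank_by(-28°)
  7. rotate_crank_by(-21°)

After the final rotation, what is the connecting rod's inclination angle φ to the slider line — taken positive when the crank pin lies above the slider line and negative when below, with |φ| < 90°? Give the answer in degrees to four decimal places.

-15.2677

set_geometry: r = 34 mm, L = 140 mm, e = 12 mm; θ ← 0°
rotate_crank_by(+7°): θ ← 0° +7° = 7°
rotate_crank_by(+31°): θ ← 7° +31° = 38°
rotate_crank_by(-48°): θ ← 38° -48° = -10°
rotate_crank_by(+12°): θ ← -10° +12° = 2°
rotate_crank_by(-28°): θ ← 2° -28° = -26°
rotate_crank_by(-21°): θ ← -26° -21° = -47°
crank pin P = (r cos θ, r sin θ) = (23.187944, -24.866026)
h = r sin θ − e = -24.866026 − 12 = -36.866026
sin φ = h / L = -36.866026 / 140 = -0.26332876
φ = arcsin(-0.26332876) = -15.267671°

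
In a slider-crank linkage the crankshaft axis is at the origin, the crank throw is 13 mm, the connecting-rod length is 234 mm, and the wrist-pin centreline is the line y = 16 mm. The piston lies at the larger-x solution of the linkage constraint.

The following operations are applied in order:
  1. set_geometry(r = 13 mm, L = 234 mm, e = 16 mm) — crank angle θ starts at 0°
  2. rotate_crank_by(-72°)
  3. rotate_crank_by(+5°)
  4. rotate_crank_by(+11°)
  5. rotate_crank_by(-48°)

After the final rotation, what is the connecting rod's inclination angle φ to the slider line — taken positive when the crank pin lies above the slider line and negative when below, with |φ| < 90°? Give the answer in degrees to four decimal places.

-7.0238

set_geometry: r = 13 mm, L = 234 mm, e = 16 mm; θ ← 0°
rotate_crank_by(-72°): θ ← 0° -72° = -72°
rotate_crank_by(+5°): θ ← -72° +5° = -67°
rotate_crank_by(+11°): θ ← -67° +11° = -56°
rotate_crank_by(-48°): θ ← -56° -48° = -104°
crank pin P = (r cos θ, r sin θ) = (-3.144985, -12.613844)
h = r sin θ − e = -12.613844 − 16 = -28.613844
sin φ = h / L = -28.613844 / 234 = -0.12228139
φ = arcsin(-0.12228139) = -7.023786°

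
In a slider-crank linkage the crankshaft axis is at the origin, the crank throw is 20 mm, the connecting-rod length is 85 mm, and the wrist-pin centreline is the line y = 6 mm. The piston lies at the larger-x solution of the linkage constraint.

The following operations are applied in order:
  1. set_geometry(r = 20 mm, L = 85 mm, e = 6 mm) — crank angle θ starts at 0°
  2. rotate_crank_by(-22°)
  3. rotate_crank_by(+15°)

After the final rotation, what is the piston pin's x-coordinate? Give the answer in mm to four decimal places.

104.4311

set_geometry: r = 20 mm, L = 85 mm, e = 6 mm; θ ← 0°
rotate_crank_by(-22°): θ ← 0° -22° = -22°
rotate_crank_by(+15°): θ ← -22° +15° = -7°
crank pin P = (r cos θ, r sin θ) = (19.850923, -2.437387)
h = r sin θ − e = -2.437387 − 6 = -8.437387
x = r cos θ + √(L² − h²) = 19.850923 + √(7225.0 − 71.1895) = 19.850923 + 84.580202 = 104.431125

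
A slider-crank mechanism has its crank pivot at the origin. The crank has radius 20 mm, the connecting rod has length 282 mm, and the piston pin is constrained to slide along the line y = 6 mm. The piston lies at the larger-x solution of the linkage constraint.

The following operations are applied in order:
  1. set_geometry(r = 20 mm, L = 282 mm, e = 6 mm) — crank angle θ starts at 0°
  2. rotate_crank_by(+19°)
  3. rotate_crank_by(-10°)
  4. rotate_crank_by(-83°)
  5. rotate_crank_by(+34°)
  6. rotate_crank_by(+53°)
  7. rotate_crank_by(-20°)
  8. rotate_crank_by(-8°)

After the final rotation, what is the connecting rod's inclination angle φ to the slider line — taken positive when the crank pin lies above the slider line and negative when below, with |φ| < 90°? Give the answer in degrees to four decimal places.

-2.2714

set_geometry: r = 20 mm, L = 282 mm, e = 6 mm; θ ← 0°
rotate_crank_by(+19°): θ ← 0° +19° = 19°
rotate_crank_by(-10°): θ ← 19° -10° = 9°
rotate_crank_by(-83°): θ ← 9° -83° = -74°
rotate_crank_by(+34°): θ ← -74° +34° = -40°
rotate_crank_by(+53°): θ ← -40° +53° = 13°
rotate_crank_by(-20°): θ ← 13° -20° = -7°
rotate_crank_by(-8°): θ ← -7° -8° = -15°
crank pin P = (r cos θ, r sin θ) = (19.318517, -5.176381)
h = r sin θ − e = -5.176381 − 6 = -11.176381
sin φ = h / L = -11.176381 / 282 = -0.03963256
φ = arcsin(-0.03963256) = -2.271373°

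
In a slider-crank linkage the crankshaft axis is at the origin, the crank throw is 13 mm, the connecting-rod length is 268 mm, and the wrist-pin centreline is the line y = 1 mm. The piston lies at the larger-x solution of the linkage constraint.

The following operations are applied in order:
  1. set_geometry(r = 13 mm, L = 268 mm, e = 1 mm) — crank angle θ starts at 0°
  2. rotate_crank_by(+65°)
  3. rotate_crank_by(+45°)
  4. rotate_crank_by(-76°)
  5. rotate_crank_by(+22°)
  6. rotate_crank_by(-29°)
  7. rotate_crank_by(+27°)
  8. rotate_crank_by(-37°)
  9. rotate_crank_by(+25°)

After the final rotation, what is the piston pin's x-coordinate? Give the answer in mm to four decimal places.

277.5503

set_geometry: r = 13 mm, L = 268 mm, e = 1 mm; θ ← 0°
rotate_crank_by(+65°): θ ← 0° +65° = 65°
rotate_crank_by(+45°): θ ← 65° +45° = 110°
rotate_crank_by(-76°): θ ← 110° -76° = 34°
rotate_crank_by(+22°): θ ← 34° +22° = 56°
rotate_crank_by(-29°): θ ← 56° -29° = 27°
rotate_crank_by(+27°): θ ← 27° +27° = 54°
rotate_crank_by(-37°): θ ← 54° -37° = 17°
rotate_crank_by(+25°): θ ← 17° +25° = 42°
crank pin P = (r cos θ, r sin θ) = (9.660883, 8.698698)
h = r sin θ − e = 8.698698 − 1 = 7.698698
x = r cos θ + √(L² − h²) = 9.660883 + √(71824.0 − 59.2699) = 9.660883 + 267.889399 = 277.550282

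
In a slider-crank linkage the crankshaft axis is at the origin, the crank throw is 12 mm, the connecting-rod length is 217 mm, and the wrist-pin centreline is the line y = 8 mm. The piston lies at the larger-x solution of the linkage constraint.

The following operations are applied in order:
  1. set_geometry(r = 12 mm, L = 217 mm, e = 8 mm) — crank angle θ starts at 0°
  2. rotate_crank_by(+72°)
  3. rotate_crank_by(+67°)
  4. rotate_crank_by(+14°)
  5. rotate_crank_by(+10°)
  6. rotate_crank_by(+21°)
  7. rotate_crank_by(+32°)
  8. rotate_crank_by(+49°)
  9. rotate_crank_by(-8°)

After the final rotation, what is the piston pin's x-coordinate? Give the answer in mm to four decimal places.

set_geometry: r = 12 mm, L = 217 mm, e = 8 mm; θ ← 0°
rotate_crank_by(+72°): θ ← 0° +72° = 72°
rotate_crank_by(+67°): θ ← 72° +67° = 139°
rotate_crank_by(+14°): θ ← 139° +14° = 153°
rotate_crank_by(+10°): θ ← 153° +10° = 163°
rotate_crank_by(+21°): θ ← 163° +21° = 184°
rotate_crank_by(+32°): θ ← 184° +32° = 216°
rotate_crank_by(+49°): θ ← 216° +49° = 265°
rotate_crank_by(-8°): θ ← 265° -8° = 257°
crank pin P = (r cos θ, r sin θ) = (-2.699413, -11.692441)
h = r sin θ − e = -11.692441 − 8 = -19.692441
x = r cos θ + √(L² − h²) = -2.699413 + √(47089.0 − 387.7922) = -2.699413 + 216.104622 = 213.405210

213.4052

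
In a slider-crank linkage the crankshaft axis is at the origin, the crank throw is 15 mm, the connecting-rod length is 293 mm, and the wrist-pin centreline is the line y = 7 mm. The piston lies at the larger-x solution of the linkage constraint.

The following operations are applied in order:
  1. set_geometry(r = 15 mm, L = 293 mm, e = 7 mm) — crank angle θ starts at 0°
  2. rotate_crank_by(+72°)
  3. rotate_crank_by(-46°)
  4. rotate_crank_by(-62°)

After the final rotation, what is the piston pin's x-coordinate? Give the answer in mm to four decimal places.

304.7080

set_geometry: r = 15 mm, L = 293 mm, e = 7 mm; θ ← 0°
rotate_crank_by(+72°): θ ← 0° +72° = 72°
rotate_crank_by(-46°): θ ← 72° -46° = 26°
rotate_crank_by(-62°): θ ← 26° -62° = -36°
crank pin P = (r cos θ, r sin θ) = (12.135255, -8.816779)
h = r sin θ − e = -8.816779 − 7 = -15.816779
x = r cos θ + √(L² − h²) = 12.135255 + √(85849.0 − 250.1705) = 12.135255 + 292.572776 = 304.708031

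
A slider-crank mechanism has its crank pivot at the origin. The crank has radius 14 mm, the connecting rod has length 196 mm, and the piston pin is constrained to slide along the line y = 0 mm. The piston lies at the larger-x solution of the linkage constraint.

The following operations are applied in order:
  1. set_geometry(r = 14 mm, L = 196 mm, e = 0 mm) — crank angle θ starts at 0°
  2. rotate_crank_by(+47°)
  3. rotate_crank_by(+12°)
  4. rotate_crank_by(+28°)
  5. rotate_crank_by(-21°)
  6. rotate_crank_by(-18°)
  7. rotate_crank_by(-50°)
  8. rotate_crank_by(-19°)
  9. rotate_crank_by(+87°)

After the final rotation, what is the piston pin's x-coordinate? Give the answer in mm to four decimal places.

set_geometry: r = 14 mm, L = 196 mm, e = 0 mm; θ ← 0°
rotate_crank_by(+47°): θ ← 0° +47° = 47°
rotate_crank_by(+12°): θ ← 47° +12° = 59°
rotate_crank_by(+28°): θ ← 59° +28° = 87°
rotate_crank_by(-21°): θ ← 87° -21° = 66°
rotate_crank_by(-18°): θ ← 66° -18° = 48°
rotate_crank_by(-50°): θ ← 48° -50° = -2°
rotate_crank_by(-19°): θ ← -2° -19° = -21°
rotate_crank_by(+87°): θ ← -21° +87° = 66°
crank pin P = (r cos θ, r sin θ) = (5.694313, 12.789636)
h = r sin θ − e = 12.789636 − 0 = 12.789636
x = r cos θ + √(L² − h²) = 5.694313 + √(38416.0 − 163.5748) = 5.694313 + 195.582272 = 201.276585

201.2766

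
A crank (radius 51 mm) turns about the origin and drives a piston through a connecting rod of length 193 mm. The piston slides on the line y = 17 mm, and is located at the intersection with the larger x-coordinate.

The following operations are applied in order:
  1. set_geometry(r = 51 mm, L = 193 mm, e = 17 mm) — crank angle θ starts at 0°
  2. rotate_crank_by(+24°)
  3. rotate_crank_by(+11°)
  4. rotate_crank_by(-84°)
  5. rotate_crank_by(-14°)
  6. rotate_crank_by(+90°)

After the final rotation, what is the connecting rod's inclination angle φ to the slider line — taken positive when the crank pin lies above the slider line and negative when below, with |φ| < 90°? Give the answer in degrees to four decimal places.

set_geometry: r = 51 mm, L = 193 mm, e = 17 mm; θ ← 0°
rotate_crank_by(+24°): θ ← 0° +24° = 24°
rotate_crank_by(+11°): θ ← 24° +11° = 35°
rotate_crank_by(-84°): θ ← 35° -84° = -49°
rotate_crank_by(-14°): θ ← -49° -14° = -63°
rotate_crank_by(+90°): θ ← -63° +90° = 27°
crank pin P = (r cos θ, r sin θ) = (45.441333, 23.153515)
h = r sin θ − e = 23.153515 − 17 = 6.153515
sin φ = h / L = 6.153515 / 193 = 0.03188350
φ = arcsin(0.03188350) = 1.827100°

1.8271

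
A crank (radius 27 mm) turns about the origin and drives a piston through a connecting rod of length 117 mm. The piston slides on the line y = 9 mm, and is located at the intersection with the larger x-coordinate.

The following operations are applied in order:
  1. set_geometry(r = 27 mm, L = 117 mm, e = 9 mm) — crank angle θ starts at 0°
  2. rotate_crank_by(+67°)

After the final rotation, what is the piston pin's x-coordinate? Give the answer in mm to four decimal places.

126.4707

set_geometry: r = 27 mm, L = 117 mm, e = 9 mm; θ ← 0°
rotate_crank_by(+67°): θ ← 0° +67° = 67°
crank pin P = (r cos θ, r sin θ) = (10.549740, 24.853631)
h = r sin θ − e = 24.853631 − 9 = 15.853631
x = r cos θ + √(L² − h²) = 10.549740 + √(13689.0 − 251.3376) = 10.549740 + 115.920932 = 126.470672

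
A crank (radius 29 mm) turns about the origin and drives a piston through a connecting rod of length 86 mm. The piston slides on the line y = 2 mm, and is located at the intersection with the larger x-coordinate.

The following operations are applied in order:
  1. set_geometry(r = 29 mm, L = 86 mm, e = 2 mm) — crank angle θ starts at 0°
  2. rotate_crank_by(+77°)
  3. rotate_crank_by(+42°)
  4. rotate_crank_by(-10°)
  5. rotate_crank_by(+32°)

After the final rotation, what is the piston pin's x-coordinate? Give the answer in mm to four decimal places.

61.9135

set_geometry: r = 29 mm, L = 86 mm, e = 2 mm; θ ← 0°
rotate_crank_by(+77°): θ ← 0° +77° = 77°
rotate_crank_by(+42°): θ ← 77° +42° = 119°
rotate_crank_by(-10°): θ ← 119° -10° = 109°
rotate_crank_by(+32°): θ ← 109° +32° = 141°
crank pin P = (r cos θ, r sin θ) = (-22.537233, 18.250291)
h = r sin θ − e = 18.250291 − 2 = 16.250291
x = r cos θ + √(L² − h²) = -22.537233 + √(7396.0 − 264.0720) = -22.537233 + 84.450743 = 61.913510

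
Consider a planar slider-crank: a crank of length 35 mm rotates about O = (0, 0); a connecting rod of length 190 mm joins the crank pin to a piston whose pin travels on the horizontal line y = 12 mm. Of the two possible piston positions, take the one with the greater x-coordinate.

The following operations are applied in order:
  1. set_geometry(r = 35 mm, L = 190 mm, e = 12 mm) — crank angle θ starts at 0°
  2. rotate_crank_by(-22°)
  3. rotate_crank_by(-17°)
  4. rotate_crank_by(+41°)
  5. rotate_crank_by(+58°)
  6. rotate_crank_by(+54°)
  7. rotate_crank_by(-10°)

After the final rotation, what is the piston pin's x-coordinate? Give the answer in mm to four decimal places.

set_geometry: r = 35 mm, L = 190 mm, e = 12 mm; θ ← 0°
rotate_crank_by(-22°): θ ← 0° -22° = -22°
rotate_crank_by(-17°): θ ← -22° -17° = -39°
rotate_crank_by(+41°): θ ← -39° +41° = 2°
rotate_crank_by(+58°): θ ← 2° +58° = 60°
rotate_crank_by(+54°): θ ← 60° +54° = 114°
rotate_crank_by(-10°): θ ← 114° -10° = 104°
crank pin P = (r cos θ, r sin θ) = (-8.467266, 33.960350)
h = r sin θ − e = 33.960350 − 12 = 21.960350
x = r cos θ + √(L² − h²) = -8.467266 + √(36100.0 − 482.2570) = -8.467266 + 188.726636 = 180.259369

180.2594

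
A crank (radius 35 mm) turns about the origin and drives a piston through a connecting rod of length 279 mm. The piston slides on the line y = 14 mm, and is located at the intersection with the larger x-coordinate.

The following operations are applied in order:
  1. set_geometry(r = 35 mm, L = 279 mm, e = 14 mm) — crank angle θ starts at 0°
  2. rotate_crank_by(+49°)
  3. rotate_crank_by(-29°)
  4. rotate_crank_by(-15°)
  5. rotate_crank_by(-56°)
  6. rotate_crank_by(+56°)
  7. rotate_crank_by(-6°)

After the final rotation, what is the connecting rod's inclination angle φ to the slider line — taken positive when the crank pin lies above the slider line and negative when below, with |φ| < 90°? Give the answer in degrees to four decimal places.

-3.0019

set_geometry: r = 35 mm, L = 279 mm, e = 14 mm; θ ← 0°
rotate_crank_by(+49°): θ ← 0° +49° = 49°
rotate_crank_by(-29°): θ ← 49° -29° = 20°
rotate_crank_by(-15°): θ ← 20° -15° = 5°
rotate_crank_by(-56°): θ ← 5° -56° = -51°
rotate_crank_by(+56°): θ ← -51° +56° = 5°
rotate_crank_by(-6°): θ ← 5° -6° = -1°
crank pin P = (r cos θ, r sin θ) = (34.994669, -0.610834)
h = r sin θ − e = -0.610834 − 14 = -14.610834
sin φ = h / L = -14.610834 / 279 = -0.05236858
φ = arcsin(-0.05236858) = -3.001872°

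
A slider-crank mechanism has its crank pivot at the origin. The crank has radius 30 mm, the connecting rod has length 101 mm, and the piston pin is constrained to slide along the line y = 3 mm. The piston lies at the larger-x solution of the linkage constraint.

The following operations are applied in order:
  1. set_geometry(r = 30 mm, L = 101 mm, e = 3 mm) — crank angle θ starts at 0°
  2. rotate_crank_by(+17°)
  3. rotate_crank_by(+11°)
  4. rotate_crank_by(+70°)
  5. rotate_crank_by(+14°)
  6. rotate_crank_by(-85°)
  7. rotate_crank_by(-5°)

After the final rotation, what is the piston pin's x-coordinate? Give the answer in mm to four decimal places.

128.4790

set_geometry: r = 30 mm, L = 101 mm, e = 3 mm; θ ← 0°
rotate_crank_by(+17°): θ ← 0° +17° = 17°
rotate_crank_by(+11°): θ ← 17° +11° = 28°
rotate_crank_by(+70°): θ ← 28° +70° = 98°
rotate_crank_by(+14°): θ ← 98° +14° = 112°
rotate_crank_by(-85°): θ ← 112° -85° = 27°
rotate_crank_by(-5°): θ ← 27° -5° = 22°
crank pin P = (r cos θ, r sin θ) = (27.815516, 11.238198)
h = r sin θ − e = 11.238198 − 3 = 8.238198
x = r cos θ + √(L² − h²) = 27.815516 + √(10201.0 − 67.8679) = 27.815516 + 100.663460 = 128.478975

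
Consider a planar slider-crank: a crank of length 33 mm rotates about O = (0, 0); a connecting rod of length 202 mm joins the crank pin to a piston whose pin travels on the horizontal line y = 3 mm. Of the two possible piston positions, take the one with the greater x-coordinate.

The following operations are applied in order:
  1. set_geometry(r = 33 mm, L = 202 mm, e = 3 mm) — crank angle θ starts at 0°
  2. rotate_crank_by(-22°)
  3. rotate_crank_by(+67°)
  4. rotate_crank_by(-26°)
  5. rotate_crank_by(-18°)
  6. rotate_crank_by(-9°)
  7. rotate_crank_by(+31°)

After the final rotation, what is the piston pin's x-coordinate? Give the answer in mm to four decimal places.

232.1342

set_geometry: r = 33 mm, L = 202 mm, e = 3 mm; θ ← 0°
rotate_crank_by(-22°): θ ← 0° -22° = -22°
rotate_crank_by(+67°): θ ← -22° +67° = 45°
rotate_crank_by(-26°): θ ← 45° -26° = 19°
rotate_crank_by(-18°): θ ← 19° -18° = 1°
rotate_crank_by(-9°): θ ← 1° -9° = -8°
rotate_crank_by(+31°): θ ← -8° +31° = 23°
crank pin P = (r cos θ, r sin θ) = (30.376660, 12.894127)
h = r sin θ − e = 12.894127 − 3 = 9.894127
x = r cos θ + √(L² − h²) = 30.376660 + √(40804.0 − 97.8938) = 30.376660 + 201.757543 = 232.134203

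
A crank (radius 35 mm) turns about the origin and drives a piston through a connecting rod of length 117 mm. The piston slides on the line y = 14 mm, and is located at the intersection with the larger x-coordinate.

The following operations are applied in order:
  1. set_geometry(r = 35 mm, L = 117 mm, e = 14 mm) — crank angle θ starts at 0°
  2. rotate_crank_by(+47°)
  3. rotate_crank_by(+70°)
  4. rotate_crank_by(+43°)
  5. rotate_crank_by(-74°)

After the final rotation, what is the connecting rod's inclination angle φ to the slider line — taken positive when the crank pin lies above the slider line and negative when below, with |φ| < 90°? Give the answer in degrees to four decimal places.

set_geometry: r = 35 mm, L = 117 mm, e = 14 mm; θ ← 0°
rotate_crank_by(+47°): θ ← 0° +47° = 47°
rotate_crank_by(+70°): θ ← 47° +70° = 117°
rotate_crank_by(+43°): θ ← 117° +43° = 160°
rotate_crank_by(-74°): θ ← 160° -74° = 86°
crank pin P = (r cos θ, r sin θ) = (2.441477, 34.914742)
h = r sin θ − e = 34.914742 − 14 = 20.914742
sin φ = h / L = 20.914742 / 117 = 0.17875848
φ = arcsin(0.17875848) = 10.297453°

10.2975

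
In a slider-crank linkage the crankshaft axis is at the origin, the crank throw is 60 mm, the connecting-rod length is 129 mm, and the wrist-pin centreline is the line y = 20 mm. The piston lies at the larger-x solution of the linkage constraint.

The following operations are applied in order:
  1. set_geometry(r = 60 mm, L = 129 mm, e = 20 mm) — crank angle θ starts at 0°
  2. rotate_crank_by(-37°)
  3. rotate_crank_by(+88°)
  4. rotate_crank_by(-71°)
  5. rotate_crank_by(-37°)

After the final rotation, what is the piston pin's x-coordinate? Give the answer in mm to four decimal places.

140.8267

set_geometry: r = 60 mm, L = 129 mm, e = 20 mm; θ ← 0°
rotate_crank_by(-37°): θ ← 0° -37° = -37°
rotate_crank_by(+88°): θ ← -37° +88° = 51°
rotate_crank_by(-71°): θ ← 51° -71° = -20°
rotate_crank_by(-37°): θ ← -20° -37° = -57°
crank pin P = (r cos θ, r sin θ) = (32.678342, -50.320234)
h = r sin θ − e = -50.320234 − 20 = -70.320234
x = r cos θ + √(L² − h²) = 32.678342 + √(16641.0 − 4944.9353) = 32.678342 + 108.148346 = 140.826688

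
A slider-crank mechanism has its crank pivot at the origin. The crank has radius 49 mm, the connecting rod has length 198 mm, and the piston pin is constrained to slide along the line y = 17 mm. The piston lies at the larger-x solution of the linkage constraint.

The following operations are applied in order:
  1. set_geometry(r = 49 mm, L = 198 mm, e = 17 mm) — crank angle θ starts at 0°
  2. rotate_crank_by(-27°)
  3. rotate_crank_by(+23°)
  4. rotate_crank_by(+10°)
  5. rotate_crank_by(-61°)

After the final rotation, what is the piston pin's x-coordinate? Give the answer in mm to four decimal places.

set_geometry: r = 49 mm, L = 198 mm, e = 17 mm; θ ← 0°
rotate_crank_by(-27°): θ ← 0° -27° = -27°
rotate_crank_by(+23°): θ ← -27° +23° = -4°
rotate_crank_by(+10°): θ ← -4° +10° = 6°
rotate_crank_by(-61°): θ ← 6° -61° = -55°
crank pin P = (r cos θ, r sin θ) = (28.105245, -40.138450)
h = r sin θ − e = -40.138450 − 17 = -57.138450
x = r cos θ + √(L² − h²) = 28.105245 + √(39204.0 − 3264.8025) = 28.105245 + 189.576363 = 217.681609

217.6816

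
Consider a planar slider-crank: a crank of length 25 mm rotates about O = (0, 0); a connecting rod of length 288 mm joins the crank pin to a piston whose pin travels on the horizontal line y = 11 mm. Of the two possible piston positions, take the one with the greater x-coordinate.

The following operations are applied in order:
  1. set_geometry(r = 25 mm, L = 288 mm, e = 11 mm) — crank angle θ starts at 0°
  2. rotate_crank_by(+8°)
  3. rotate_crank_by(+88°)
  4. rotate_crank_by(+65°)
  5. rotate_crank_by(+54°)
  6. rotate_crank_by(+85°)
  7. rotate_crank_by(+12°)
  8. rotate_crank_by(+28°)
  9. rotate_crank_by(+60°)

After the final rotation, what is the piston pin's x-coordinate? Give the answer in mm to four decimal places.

307.1065

set_geometry: r = 25 mm, L = 288 mm, e = 11 mm; θ ← 0°
rotate_crank_by(+8°): θ ← 0° +8° = 8°
rotate_crank_by(+88°): θ ← 8° +88° = 96°
rotate_crank_by(+65°): θ ← 96° +65° = 161°
rotate_crank_by(+54°): θ ← 161° +54° = 215°
rotate_crank_by(+85°): θ ← 215° +85° = 300°
rotate_crank_by(+12°): θ ← 300° +12° = 312°
rotate_crank_by(+28°): θ ← 312° +28° = 340°
rotate_crank_by(+60°): θ ← 340° +60° = 400°
crank pin P = (r cos θ, r sin θ) = (19.151111, 16.069690)
h = r sin θ − e = 16.069690 − 11 = 5.069690
x = r cos θ + √(L² − h²) = 19.151111 + √(82944.0 − 25.7018) = 19.151111 + 287.955375 = 307.106487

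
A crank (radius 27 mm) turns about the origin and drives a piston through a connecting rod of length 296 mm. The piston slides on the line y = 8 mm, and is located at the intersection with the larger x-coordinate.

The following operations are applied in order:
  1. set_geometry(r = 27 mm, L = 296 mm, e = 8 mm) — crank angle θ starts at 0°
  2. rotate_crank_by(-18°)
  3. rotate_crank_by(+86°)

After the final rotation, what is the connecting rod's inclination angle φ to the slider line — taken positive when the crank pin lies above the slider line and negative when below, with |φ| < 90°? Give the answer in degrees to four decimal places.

3.2990

set_geometry: r = 27 mm, L = 296 mm, e = 8 mm; θ ← 0°
rotate_crank_by(-18°): θ ← 0° -18° = -18°
rotate_crank_by(+86°): θ ← -18° +86° = 68°
crank pin P = (r cos θ, r sin θ) = (10.114378, 25.033964)
h = r sin θ − e = 25.033964 − 8 = 17.033964
sin φ = h / L = 17.033964 / 296 = 0.05754718
φ = arcsin(0.05754718) = 3.299033°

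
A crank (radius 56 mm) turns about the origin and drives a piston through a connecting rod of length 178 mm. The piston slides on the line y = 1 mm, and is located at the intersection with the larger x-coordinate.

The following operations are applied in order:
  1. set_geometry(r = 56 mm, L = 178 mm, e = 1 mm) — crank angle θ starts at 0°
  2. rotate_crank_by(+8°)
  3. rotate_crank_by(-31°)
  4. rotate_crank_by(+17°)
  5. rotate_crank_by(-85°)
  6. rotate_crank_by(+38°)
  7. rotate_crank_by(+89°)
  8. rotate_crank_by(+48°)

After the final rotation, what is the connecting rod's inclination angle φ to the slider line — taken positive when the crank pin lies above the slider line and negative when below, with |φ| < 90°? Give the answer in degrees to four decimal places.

17.8945

set_geometry: r = 56 mm, L = 178 mm, e = 1 mm; θ ← 0°
rotate_crank_by(+8°): θ ← 0° +8° = 8°
rotate_crank_by(-31°): θ ← 8° -31° = -23°
rotate_crank_by(+17°): θ ← -23° +17° = -6°
rotate_crank_by(-85°): θ ← -6° -85° = -91°
rotate_crank_by(+38°): θ ← -91° +38° = -53°
rotate_crank_by(+89°): θ ← -53° +89° = 36°
rotate_crank_by(+48°): θ ← 36° +48° = 84°
crank pin P = (r cos θ, r sin θ) = (5.853594, 55.693226)
h = r sin θ − e = 55.693226 − 1 = 54.693226
sin φ = h / L = 54.693226 / 178 = 0.30726532
φ = arcsin(0.30726532) = 17.894503°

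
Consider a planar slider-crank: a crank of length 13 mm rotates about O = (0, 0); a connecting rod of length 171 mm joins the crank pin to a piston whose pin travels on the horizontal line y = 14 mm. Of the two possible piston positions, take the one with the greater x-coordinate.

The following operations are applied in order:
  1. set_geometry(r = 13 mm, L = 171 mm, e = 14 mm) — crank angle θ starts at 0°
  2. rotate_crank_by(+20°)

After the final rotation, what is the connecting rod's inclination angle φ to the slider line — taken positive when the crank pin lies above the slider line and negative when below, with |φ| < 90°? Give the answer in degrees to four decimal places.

-3.2028

set_geometry: r = 13 mm, L = 171 mm, e = 14 mm; θ ← 0°
rotate_crank_by(+20°): θ ← 0° +20° = 20°
crank pin P = (r cos θ, r sin θ) = (12.216004, 4.446262)
h = r sin θ − e = 4.446262 − 14 = -9.553738
sin φ = h / L = -9.553738 / 171 = -0.05586981
φ = arcsin(-0.05586981) = -3.202772°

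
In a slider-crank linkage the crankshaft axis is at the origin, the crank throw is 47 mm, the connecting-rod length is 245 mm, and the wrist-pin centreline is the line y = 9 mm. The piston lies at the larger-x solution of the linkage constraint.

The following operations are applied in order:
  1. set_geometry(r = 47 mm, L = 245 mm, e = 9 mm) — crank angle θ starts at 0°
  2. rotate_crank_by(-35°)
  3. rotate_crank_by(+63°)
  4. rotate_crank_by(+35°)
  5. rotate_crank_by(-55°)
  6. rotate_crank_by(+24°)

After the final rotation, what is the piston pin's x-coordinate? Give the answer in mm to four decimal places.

set_geometry: r = 47 mm, L = 245 mm, e = 9 mm; θ ← 0°
rotate_crank_by(-35°): θ ← 0° -35° = -35°
rotate_crank_by(+63°): θ ← -35° +63° = 28°
rotate_crank_by(+35°): θ ← 28° +35° = 63°
rotate_crank_by(-55°): θ ← 63° -55° = 8°
rotate_crank_by(+24°): θ ← 8° +24° = 32°
crank pin P = (r cos θ, r sin θ) = (39.858261, 24.906205)
h = r sin θ − e = 24.906205 − 9 = 15.906205
x = r cos θ + √(L² − h²) = 39.858261 + √(60025.0 − 253.0074) = 39.858261 + 244.483113 = 284.341374

284.3414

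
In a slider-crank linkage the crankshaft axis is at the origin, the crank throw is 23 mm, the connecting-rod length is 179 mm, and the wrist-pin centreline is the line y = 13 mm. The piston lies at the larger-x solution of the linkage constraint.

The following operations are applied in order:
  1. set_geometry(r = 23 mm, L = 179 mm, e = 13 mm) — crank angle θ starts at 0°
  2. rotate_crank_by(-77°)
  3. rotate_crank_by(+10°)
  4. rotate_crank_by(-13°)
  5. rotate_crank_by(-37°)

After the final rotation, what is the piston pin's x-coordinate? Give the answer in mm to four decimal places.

set_geometry: r = 23 mm, L = 179 mm, e = 13 mm; θ ← 0°
rotate_crank_by(-77°): θ ← 0° -77° = -77°
rotate_crank_by(+10°): θ ← -77° +10° = -67°
rotate_crank_by(-13°): θ ← -67° -13° = -80°
rotate_crank_by(-37°): θ ← -80° -37° = -117°
crank pin P = (r cos θ, r sin θ) = (-10.441781, -20.493150)
h = r sin θ − e = -20.493150 − 13 = -33.493150
x = r cos θ + √(L² − h²) = -10.441781 + √(32041.0 − 1121.7911) = -10.441781 + 175.838588 = 165.396806

165.3968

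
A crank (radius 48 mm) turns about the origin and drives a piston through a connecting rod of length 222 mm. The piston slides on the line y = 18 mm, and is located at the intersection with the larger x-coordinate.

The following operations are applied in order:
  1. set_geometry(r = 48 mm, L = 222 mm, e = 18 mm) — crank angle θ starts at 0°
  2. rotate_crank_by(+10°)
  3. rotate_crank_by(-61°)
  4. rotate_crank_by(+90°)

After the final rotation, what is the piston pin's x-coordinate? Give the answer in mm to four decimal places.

258.9671

set_geometry: r = 48 mm, L = 222 mm, e = 18 mm; θ ← 0°
rotate_crank_by(+10°): θ ← 0° +10° = 10°
rotate_crank_by(-61°): θ ← 10° -61° = -51°
rotate_crank_by(+90°): θ ← -51° +90° = 39°
crank pin P = (r cos θ, r sin θ) = (37.303006, 30.207379)
h = r sin θ − e = 30.207379 − 18 = 12.207379
x = r cos θ + √(L² − h²) = 37.303006 + √(49284.0 − 149.0201) = 37.303006 + 221.664115 = 258.967121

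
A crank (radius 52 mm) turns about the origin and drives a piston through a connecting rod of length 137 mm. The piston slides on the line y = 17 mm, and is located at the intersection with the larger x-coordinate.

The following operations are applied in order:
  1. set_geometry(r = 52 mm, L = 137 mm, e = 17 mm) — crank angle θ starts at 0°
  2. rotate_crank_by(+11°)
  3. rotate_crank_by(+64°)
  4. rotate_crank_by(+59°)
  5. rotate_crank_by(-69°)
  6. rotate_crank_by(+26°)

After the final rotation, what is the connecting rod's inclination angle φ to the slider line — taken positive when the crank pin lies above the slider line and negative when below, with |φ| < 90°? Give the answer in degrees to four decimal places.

set_geometry: r = 52 mm, L = 137 mm, e = 17 mm; θ ← 0°
rotate_crank_by(+11°): θ ← 0° +11° = 11°
rotate_crank_by(+64°): θ ← 11° +64° = 75°
rotate_crank_by(+59°): θ ← 75° +59° = 134°
rotate_crank_by(-69°): θ ← 134° -69° = 65°
rotate_crank_by(+26°): θ ← 65° +26° = 91°
crank pin P = (r cos θ, r sin θ) = (-0.907525, 51.992080)
h = r sin θ − e = 51.992080 − 17 = 34.992080
sin φ = h / L = 34.992080 / 137 = 0.25541664
φ = arcsin(0.25541664) = 14.798275°

14.7983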